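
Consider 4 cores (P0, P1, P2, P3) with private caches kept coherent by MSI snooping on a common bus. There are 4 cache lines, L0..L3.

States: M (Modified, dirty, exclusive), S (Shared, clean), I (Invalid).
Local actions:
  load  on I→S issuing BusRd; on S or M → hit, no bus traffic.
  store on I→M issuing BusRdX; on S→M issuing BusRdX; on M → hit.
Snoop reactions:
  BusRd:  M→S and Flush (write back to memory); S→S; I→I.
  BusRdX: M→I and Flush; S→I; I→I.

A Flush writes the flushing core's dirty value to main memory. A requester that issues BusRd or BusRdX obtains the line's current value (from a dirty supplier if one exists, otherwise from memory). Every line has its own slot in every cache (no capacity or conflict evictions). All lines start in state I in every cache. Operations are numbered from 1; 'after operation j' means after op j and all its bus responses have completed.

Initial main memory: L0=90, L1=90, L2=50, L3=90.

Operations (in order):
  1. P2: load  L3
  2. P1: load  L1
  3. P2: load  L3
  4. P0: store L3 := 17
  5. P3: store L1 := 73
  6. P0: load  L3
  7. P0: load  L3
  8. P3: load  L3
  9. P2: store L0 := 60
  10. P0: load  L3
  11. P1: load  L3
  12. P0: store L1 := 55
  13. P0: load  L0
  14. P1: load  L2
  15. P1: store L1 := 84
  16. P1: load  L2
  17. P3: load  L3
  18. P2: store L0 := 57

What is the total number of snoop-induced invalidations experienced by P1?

1. P2: load  L3  bus=[BusRd]  L3: P0=I P1=I P2=S P3=I  mem[L3]=90
2. P1: load  L1  bus=[BusRd]  L1: P0=I P1=S P2=I P3=I  mem[L1]=90
3. P2: load  L3  bus=[-]  L3: P0=I P1=I P2=S P3=I  mem[L3]=90
4. P0: store L3 := 17  bus=[BusRdX]  L3: P0=M P1=I P2=I P3=I  mem[L3]=90
5. P3: store L1 := 73  bus=[BusRdX]  L1: P0=I P1=I P2=I P3=M  mem[L1]=90
6. P0: load  L3  bus=[-]  L3: P0=M P1=I P2=I P3=I  mem[L3]=90
7. P0: load  L3  bus=[-]  L3: P0=M P1=I P2=I P3=I  mem[L3]=90
8. P3: load  L3  bus=[BusRd,Flush]  L3: P0=S P1=I P2=I P3=S  mem[L3]=17
9. P2: store L0 := 60  bus=[BusRdX]  L0: P0=I P1=I P2=M P3=I  mem[L0]=90
10. P0: load  L3  bus=[-]  L3: P0=S P1=I P2=I P3=S  mem[L3]=17
11. P1: load  L3  bus=[BusRd]  L3: P0=S P1=S P2=I P3=S  mem[L3]=17
12. P0: store L1 := 55  bus=[BusRdX,Flush]  L1: P0=M P1=I P2=I P3=I  mem[L1]=73
13. P0: load  L0  bus=[BusRd,Flush]  L0: P0=S P1=I P2=S P3=I  mem[L0]=60
14. P1: load  L2  bus=[BusRd]  L2: P0=I P1=S P2=I P3=I  mem[L2]=50
15. P1: store L1 := 84  bus=[BusRdX,Flush]  L1: P0=I P1=M P2=I P3=I  mem[L1]=55
16. P1: load  L2  bus=[-]  L2: P0=I P1=S P2=I P3=I  mem[L2]=50
17. P3: load  L3  bus=[-]  L3: P0=S P1=S P2=I P3=S  mem[L3]=17
18. P2: store L0 := 57  bus=[BusRdX]  L0: P0=I P1=I P2=M P3=I  mem[L0]=60

invalidations = 1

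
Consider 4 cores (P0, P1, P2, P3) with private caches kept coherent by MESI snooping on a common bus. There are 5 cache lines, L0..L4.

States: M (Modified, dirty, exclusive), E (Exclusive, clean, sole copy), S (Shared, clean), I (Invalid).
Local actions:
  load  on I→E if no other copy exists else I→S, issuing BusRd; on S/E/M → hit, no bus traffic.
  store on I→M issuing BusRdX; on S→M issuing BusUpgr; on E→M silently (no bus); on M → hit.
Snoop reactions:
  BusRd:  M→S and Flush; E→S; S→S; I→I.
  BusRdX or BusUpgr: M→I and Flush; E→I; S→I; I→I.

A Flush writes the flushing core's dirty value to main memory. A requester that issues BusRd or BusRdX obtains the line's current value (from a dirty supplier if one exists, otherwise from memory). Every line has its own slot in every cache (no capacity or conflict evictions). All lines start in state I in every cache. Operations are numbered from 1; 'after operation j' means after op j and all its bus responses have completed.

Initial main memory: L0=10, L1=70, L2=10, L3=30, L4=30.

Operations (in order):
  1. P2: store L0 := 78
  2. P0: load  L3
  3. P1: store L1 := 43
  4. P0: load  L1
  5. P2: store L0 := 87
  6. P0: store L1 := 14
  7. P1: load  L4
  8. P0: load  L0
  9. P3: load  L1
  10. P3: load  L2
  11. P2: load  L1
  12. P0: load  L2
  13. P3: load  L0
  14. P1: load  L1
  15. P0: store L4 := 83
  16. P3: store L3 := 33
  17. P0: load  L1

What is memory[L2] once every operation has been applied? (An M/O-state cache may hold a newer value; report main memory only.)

memory[L2] = 10

[1] P2: store L0 := 78 | P0:I, P1:I, P2:M(78), P3:I | bus: BusRdX
[2] P0: load  L3 | P0:E(30), P1:I, P2:I, P3:I | bus: BusRd
[3] P1: store L1 := 43 | P0:I, P1:M(43), P2:I, P3:I | bus: BusRdX
[4] P0: load  L1 | P0:S(43), P1:S(43), P2:I, P3:I | bus: BusRd,Flush
[5] P2: store L0 := 87 | P0:I, P1:I, P2:M(87), P3:I | bus: none
[6] P0: store L1 := 14 | P0:M(14), P1:I, P2:I, P3:I | bus: BusUpgr
[7] P1: load  L4 | P0:I, P1:E(30), P2:I, P3:I | bus: BusRd
[8] P0: load  L0 | P0:S(87), P1:I, P2:S(87), P3:I | bus: BusRd,Flush
[9] P3: load  L1 | P0:S(14), P1:I, P2:I, P3:S(14) | bus: BusRd,Flush
[10] P3: load  L2 | P0:I, P1:I, P2:I, P3:E(10) | bus: BusRd
[11] P2: load  L1 | P0:S(14), P1:I, P2:S(14), P3:S(14) | bus: BusRd
[12] P0: load  L2 | P0:S(10), P1:I, P2:I, P3:S(10) | bus: BusRd
[13] P3: load  L0 | P0:S(87), P1:I, P2:S(87), P3:S(87) | bus: BusRd
[14] P1: load  L1 | P0:S(14), P1:S(14), P2:S(14), P3:S(14) | bus: BusRd
[15] P0: store L4 := 83 | P0:M(83), P1:I, P2:I, P3:I | bus: BusRdX
[16] P3: store L3 := 33 | P0:I, P1:I, P2:I, P3:M(33) | bus: BusRdX
[17] P0: load  L1 | P0:S(14), P1:S(14), P2:S(14), P3:S(14) | bus: none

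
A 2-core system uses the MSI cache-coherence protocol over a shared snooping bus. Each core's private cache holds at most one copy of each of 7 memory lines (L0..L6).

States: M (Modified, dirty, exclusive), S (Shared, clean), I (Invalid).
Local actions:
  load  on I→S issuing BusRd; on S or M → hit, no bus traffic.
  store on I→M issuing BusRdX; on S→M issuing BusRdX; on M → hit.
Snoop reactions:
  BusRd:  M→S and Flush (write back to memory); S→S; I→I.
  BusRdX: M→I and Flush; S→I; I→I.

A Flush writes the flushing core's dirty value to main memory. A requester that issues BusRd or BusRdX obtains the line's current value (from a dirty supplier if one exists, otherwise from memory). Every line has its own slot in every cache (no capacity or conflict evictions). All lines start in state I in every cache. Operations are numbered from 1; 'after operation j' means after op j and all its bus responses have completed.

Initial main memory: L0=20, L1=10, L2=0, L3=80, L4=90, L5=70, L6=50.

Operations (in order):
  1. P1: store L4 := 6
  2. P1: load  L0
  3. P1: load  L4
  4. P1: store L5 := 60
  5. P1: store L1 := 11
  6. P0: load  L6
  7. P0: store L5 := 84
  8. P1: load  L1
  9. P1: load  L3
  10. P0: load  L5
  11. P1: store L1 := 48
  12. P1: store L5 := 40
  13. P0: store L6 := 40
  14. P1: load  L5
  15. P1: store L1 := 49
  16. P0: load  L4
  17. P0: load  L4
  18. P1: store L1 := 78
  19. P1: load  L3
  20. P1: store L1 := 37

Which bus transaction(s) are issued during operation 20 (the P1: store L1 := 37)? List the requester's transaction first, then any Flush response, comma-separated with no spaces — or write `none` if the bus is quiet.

bus = none

step 1: P1: store L4 := 6  ⟶  IM  (L4)  txn=BusRdX  M[L4]=90
step 2: P1: load  L0  ⟶  IS  (L0)  txn=BusRd  M[L0]=20
step 3: P1: load  L4  ⟶  IM  (L4)  txn=∅  M[L4]=90
step 4: P1: store L5 := 60  ⟶  IM  (L5)  txn=BusRdX  M[L5]=70
step 5: P1: store L1 := 11  ⟶  IM  (L1)  txn=BusRdX  M[L1]=10
step 6: P0: load  L6  ⟶  SI  (L6)  txn=BusRd  M[L6]=50
step 7: P0: store L5 := 84  ⟶  MI  (L5)  txn=BusRdX+Flush  M[L5]=60
step 8: P1: load  L1  ⟶  IM  (L1)  txn=∅  M[L1]=10
step 9: P1: load  L3  ⟶  IS  (L3)  txn=BusRd  M[L3]=80
step 10: P0: load  L5  ⟶  MI  (L5)  txn=∅  M[L5]=60
step 11: P1: store L1 := 48  ⟶  IM  (L1)  txn=∅  M[L1]=10
step 12: P1: store L5 := 40  ⟶  IM  (L5)  txn=BusRdX+Flush  M[L5]=84
step 13: P0: store L6 := 40  ⟶  MI  (L6)  txn=BusRdX  M[L6]=50
step 14: P1: load  L5  ⟶  IM  (L5)  txn=∅  M[L5]=84
step 15: P1: store L1 := 49  ⟶  IM  (L1)  txn=∅  M[L1]=10
step 16: P0: load  L4  ⟶  SS  (L4)  txn=BusRd+Flush  M[L4]=6
step 17: P0: load  L4  ⟶  SS  (L4)  txn=∅  M[L4]=6
step 18: P1: store L1 := 78  ⟶  IM  (L1)  txn=∅  M[L1]=10
step 19: P1: load  L3  ⟶  IS  (L3)  txn=∅  M[L3]=80
step 20: P1: store L1 := 37  ⟶  IM  (L1)  txn=∅  M[L1]=10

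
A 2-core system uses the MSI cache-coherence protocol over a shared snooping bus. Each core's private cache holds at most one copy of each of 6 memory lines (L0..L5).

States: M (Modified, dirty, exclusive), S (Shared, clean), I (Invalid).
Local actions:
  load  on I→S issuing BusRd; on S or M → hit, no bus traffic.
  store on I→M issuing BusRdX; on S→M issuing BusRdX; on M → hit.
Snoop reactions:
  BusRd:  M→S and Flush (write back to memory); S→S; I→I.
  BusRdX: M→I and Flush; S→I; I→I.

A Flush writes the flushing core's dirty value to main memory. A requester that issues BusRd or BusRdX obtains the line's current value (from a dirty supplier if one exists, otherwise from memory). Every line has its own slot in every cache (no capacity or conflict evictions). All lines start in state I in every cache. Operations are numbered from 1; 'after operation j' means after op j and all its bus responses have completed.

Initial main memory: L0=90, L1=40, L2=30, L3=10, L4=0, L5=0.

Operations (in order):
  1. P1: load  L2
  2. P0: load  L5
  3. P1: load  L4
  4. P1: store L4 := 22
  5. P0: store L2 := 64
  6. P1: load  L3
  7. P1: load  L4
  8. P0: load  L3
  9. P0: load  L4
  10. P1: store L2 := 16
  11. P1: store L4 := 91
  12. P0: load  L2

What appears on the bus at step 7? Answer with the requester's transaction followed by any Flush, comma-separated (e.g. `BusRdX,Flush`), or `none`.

step 1: P1: load  L2  ⟶  IS  (L2)  txn=BusRd  M[L2]=30
step 2: P0: load  L5  ⟶  SI  (L5)  txn=BusRd  M[L5]=0
step 3: P1: load  L4  ⟶  IS  (L4)  txn=BusRd  M[L4]=0
step 4: P1: store L4 := 22  ⟶  IM  (L4)  txn=BusRdX  M[L4]=0
step 5: P0: store L2 := 64  ⟶  MI  (L2)  txn=BusRdX  M[L2]=30
step 6: P1: load  L3  ⟶  IS  (L3)  txn=BusRd  M[L3]=10
step 7: P1: load  L4  ⟶  IM  (L4)  txn=∅  M[L4]=0
step 8: P0: load  L3  ⟶  SS  (L3)  txn=BusRd  M[L3]=10
step 9: P0: load  L4  ⟶  SS  (L4)  txn=BusRd+Flush  M[L4]=22
step 10: P1: store L2 := 16  ⟶  IM  (L2)  txn=BusRdX+Flush  M[L2]=64
step 11: P1: store L4 := 91  ⟶  IM  (L4)  txn=BusRdX  M[L4]=22
step 12: P0: load  L2  ⟶  SS  (L2)  txn=BusRd+Flush  M[L2]=16

bus = none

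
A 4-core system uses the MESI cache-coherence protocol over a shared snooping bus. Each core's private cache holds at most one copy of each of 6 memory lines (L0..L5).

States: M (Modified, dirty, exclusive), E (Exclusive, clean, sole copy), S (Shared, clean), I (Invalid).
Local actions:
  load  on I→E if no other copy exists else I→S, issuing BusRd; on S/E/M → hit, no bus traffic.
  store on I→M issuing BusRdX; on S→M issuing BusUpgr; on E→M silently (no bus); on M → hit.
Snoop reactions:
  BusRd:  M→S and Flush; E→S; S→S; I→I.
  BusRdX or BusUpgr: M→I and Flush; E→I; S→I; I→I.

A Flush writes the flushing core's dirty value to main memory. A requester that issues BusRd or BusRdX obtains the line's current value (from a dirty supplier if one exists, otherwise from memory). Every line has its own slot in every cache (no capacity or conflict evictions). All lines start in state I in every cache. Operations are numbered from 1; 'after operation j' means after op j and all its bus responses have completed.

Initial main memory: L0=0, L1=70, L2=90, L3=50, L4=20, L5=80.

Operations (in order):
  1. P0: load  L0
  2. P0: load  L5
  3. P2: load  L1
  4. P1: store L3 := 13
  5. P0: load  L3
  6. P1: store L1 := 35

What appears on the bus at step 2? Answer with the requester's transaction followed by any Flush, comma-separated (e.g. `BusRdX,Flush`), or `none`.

1. P0: load  L0  bus=[BusRd]  L0: P0=E P1=I P2=I P3=I  mem[L0]=0
2. P0: load  L5  bus=[BusRd]  L5: P0=E P1=I P2=I P3=I  mem[L5]=80
3. P2: load  L1  bus=[BusRd]  L1: P0=I P1=I P2=E P3=I  mem[L1]=70
4. P1: store L3 := 13  bus=[BusRdX]  L3: P0=I P1=M P2=I P3=I  mem[L3]=50
5. P0: load  L3  bus=[BusRd,Flush]  L3: P0=S P1=S P2=I P3=I  mem[L3]=13
6. P1: store L1 := 35  bus=[BusRdX]  L1: P0=I P1=M P2=I P3=I  mem[L1]=70

bus = BusRd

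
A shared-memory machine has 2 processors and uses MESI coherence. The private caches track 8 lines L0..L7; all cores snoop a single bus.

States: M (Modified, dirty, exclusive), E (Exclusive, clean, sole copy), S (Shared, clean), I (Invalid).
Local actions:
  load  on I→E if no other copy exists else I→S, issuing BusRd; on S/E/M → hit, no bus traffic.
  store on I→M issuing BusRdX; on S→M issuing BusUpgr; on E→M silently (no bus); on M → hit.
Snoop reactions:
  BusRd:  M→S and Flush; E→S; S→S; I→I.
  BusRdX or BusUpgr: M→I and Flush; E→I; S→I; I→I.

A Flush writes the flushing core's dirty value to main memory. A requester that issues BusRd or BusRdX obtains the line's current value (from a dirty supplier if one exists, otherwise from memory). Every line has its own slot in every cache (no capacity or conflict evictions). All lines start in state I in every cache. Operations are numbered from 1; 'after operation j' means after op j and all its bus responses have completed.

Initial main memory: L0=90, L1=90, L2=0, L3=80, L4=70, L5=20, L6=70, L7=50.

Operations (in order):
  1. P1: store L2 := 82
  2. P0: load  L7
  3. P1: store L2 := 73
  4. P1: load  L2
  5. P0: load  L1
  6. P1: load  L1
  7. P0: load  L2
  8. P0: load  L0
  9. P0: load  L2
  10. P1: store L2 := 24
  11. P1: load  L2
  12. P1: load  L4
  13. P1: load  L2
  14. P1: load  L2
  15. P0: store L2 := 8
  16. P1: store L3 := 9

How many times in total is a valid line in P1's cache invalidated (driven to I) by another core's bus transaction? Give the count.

  op1 P1: store L2 := 82 → I/M on L2; bus BusRdX; mem=0
  op2 P0: load  L7 → E/I on L7; bus BusRd; mem=50
  op3 P1: store L2 := 73 → I/M on L2; bus (none); mem=0
  op4 P1: load  L2 → I/M on L2; bus (none); mem=0
  op5 P0: load  L1 → E/I on L1; bus BusRd; mem=90
  op6 P1: load  L1 → S/S on L1; bus BusRd; mem=90
  op7 P0: load  L2 → S/S on L2; bus BusRd Flush; mem=73
  op8 P0: load  L0 → E/I on L0; bus BusRd; mem=90
  op9 P0: load  L2 → S/S on L2; bus (none); mem=73
  op10 P1: store L2 := 24 → I/M on L2; bus BusUpgr; mem=73
  op11 P1: load  L2 → I/M on L2; bus (none); mem=73
  op12 P1: load  L4 → I/E on L4; bus BusRd; mem=70
  op13 P1: load  L2 → I/M on L2; bus (none); mem=73
  op14 P1: load  L2 → I/M on L2; bus (none); mem=73
  op15 P0: store L2 := 8 → M/I on L2; bus BusRdX Flush; mem=24
  op16 P1: store L3 := 9 → I/M on L3; bus BusRdX; mem=80

invalidations = 1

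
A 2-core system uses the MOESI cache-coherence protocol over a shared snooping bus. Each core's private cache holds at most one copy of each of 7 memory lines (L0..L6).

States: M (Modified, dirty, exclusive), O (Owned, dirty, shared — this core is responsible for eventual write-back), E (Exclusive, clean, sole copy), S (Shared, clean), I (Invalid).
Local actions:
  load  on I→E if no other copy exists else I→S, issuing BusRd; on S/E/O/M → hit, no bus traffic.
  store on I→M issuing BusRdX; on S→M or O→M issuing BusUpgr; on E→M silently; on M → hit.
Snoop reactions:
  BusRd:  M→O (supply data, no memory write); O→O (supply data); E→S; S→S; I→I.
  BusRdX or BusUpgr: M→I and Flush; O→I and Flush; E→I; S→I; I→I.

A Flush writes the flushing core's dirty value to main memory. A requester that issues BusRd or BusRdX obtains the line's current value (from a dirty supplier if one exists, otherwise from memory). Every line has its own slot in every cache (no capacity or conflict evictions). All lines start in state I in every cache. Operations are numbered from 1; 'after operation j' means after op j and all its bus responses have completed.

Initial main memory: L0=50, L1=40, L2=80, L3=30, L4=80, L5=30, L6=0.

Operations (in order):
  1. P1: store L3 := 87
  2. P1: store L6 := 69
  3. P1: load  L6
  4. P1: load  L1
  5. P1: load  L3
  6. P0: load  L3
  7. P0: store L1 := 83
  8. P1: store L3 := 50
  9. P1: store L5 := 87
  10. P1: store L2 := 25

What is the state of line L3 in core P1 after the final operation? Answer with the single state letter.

state = M

step 1: P1: store L3 := 87  ⟶  IM  (L3)  txn=BusRdX  M[L3]=30
step 2: P1: store L6 := 69  ⟶  IM  (L6)  txn=BusRdX  M[L6]=0
step 3: P1: load  L6  ⟶  IM  (L6)  txn=∅  M[L6]=0
step 4: P1: load  L1  ⟶  IE  (L1)  txn=BusRd  M[L1]=40
step 5: P1: load  L3  ⟶  IM  (L3)  txn=∅  M[L3]=30
step 6: P0: load  L3  ⟶  SO  (L3)  txn=BusRd  M[L3]=30
step 7: P0: store L1 := 83  ⟶  MI  (L1)  txn=BusRdX  M[L1]=40
step 8: P1: store L3 := 50  ⟶  IM  (L3)  txn=BusUpgr  M[L3]=30
step 9: P1: store L5 := 87  ⟶  IM  (L5)  txn=BusRdX  M[L5]=30
step 10: P1: store L2 := 25  ⟶  IM  (L2)  txn=BusRdX  M[L2]=80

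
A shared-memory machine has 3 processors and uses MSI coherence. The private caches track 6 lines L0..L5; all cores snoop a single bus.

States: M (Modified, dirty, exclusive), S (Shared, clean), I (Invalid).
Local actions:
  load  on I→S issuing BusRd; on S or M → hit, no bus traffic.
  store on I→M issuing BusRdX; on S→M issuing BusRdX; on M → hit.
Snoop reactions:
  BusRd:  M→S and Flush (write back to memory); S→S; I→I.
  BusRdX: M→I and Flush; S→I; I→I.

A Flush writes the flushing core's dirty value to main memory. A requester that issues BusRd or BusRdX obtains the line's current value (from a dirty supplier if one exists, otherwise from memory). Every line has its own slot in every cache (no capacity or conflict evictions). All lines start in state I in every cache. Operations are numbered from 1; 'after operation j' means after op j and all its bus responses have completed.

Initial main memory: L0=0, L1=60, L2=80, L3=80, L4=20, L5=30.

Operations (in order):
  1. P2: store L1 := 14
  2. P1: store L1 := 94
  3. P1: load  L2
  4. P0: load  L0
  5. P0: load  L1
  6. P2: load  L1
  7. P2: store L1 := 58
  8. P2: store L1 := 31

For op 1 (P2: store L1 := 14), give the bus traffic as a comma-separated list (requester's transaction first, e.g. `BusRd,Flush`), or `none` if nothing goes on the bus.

step 1: P2: store L1 := 14  ⟶  IIM  (L1)  txn=BusRdX  M[L1]=60
step 2: P1: store L1 := 94  ⟶  IMI  (L1)  txn=BusRdX+Flush  M[L1]=14
step 3: P1: load  L2  ⟶  ISI  (L2)  txn=BusRd  M[L2]=80
step 4: P0: load  L0  ⟶  SII  (L0)  txn=BusRd  M[L0]=0
step 5: P0: load  L1  ⟶  SSI  (L1)  txn=BusRd+Flush  M[L1]=94
step 6: P2: load  L1  ⟶  SSS  (L1)  txn=BusRd  M[L1]=94
step 7: P2: store L1 := 58  ⟶  IIM  (L1)  txn=BusRdX  M[L1]=94
step 8: P2: store L1 := 31  ⟶  IIM  (L1)  txn=∅  M[L1]=94

bus = BusRdX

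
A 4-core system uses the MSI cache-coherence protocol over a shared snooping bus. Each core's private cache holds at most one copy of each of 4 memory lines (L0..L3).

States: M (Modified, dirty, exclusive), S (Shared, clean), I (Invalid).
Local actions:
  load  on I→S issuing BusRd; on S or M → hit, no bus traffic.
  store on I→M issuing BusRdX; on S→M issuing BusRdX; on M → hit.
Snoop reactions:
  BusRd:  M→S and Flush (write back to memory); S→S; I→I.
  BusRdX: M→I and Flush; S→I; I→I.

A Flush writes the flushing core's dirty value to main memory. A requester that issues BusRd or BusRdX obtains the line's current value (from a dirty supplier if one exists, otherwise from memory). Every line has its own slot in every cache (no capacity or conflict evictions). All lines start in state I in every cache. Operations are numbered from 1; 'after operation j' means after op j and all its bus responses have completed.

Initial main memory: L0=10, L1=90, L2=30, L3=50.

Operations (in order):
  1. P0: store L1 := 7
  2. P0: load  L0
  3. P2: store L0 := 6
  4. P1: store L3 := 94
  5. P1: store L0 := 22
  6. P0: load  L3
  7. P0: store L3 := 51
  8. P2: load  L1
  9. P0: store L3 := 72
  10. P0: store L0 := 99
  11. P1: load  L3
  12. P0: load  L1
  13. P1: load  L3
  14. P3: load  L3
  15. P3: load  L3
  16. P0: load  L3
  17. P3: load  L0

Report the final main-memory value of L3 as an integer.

step 1: P0: store L1 := 7  ⟶  MIII  (L1)  txn=BusRdX  M[L1]=90
step 2: P0: load  L0  ⟶  SIII  (L0)  txn=BusRd  M[L0]=10
step 3: P2: store L0 := 6  ⟶  IIMI  (L0)  txn=BusRdX  M[L0]=10
step 4: P1: store L3 := 94  ⟶  IMII  (L3)  txn=BusRdX  M[L3]=50
step 5: P1: store L0 := 22  ⟶  IMII  (L0)  txn=BusRdX+Flush  M[L0]=6
step 6: P0: load  L3  ⟶  SSII  (L3)  txn=BusRd+Flush  M[L3]=94
step 7: P0: store L3 := 51  ⟶  MIII  (L3)  txn=BusRdX  M[L3]=94
step 8: P2: load  L1  ⟶  SISI  (L1)  txn=BusRd+Flush  M[L1]=7
step 9: P0: store L3 := 72  ⟶  MIII  (L3)  txn=∅  M[L3]=94
step 10: P0: store L0 := 99  ⟶  MIII  (L0)  txn=BusRdX+Flush  M[L0]=22
step 11: P1: load  L3  ⟶  SSII  (L3)  txn=BusRd+Flush  M[L3]=72
step 12: P0: load  L1  ⟶  SISI  (L1)  txn=∅  M[L1]=7
step 13: P1: load  L3  ⟶  SSII  (L3)  txn=∅  M[L3]=72
step 14: P3: load  L3  ⟶  SSIS  (L3)  txn=BusRd  M[L3]=72
step 15: P3: load  L3  ⟶  SSIS  (L3)  txn=∅  M[L3]=72
step 16: P0: load  L3  ⟶  SSIS  (L3)  txn=∅  M[L3]=72
step 17: P3: load  L0  ⟶  SIIS  (L0)  txn=BusRd+Flush  M[L0]=99

memory[L3] = 72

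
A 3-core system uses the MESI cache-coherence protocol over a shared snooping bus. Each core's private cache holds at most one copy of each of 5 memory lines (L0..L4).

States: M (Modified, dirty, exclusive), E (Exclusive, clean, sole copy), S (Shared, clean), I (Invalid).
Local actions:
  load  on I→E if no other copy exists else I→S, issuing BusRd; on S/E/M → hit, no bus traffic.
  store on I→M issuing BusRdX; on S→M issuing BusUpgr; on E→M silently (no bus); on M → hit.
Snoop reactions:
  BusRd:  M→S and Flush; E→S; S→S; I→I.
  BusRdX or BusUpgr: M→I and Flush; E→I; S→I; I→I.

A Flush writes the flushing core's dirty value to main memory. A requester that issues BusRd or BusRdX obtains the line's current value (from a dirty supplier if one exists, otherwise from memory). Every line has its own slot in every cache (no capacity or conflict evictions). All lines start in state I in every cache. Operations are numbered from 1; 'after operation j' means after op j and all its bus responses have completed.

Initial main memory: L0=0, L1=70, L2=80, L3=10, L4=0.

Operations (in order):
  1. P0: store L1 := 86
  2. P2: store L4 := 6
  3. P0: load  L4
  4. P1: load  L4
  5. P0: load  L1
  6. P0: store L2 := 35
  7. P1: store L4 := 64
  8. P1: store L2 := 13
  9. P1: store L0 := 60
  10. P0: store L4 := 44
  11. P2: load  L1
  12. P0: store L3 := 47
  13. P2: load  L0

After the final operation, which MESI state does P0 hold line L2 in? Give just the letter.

  op1 P0: store L1 := 86 → M/I/I on L1; bus BusRdX; mem=70
  op2 P2: store L4 := 6 → I/I/M on L4; bus BusRdX; mem=0
  op3 P0: load  L4 → S/I/S on L4; bus BusRd Flush; mem=6
  op4 P1: load  L4 → S/S/S on L4; bus BusRd; mem=6
  op5 P0: load  L1 → M/I/I on L1; bus (none); mem=70
  op6 P0: store L2 := 35 → M/I/I on L2; bus BusRdX; mem=80
  op7 P1: store L4 := 64 → I/M/I on L4; bus BusUpgr; mem=6
  op8 P1: store L2 := 13 → I/M/I on L2; bus BusRdX Flush; mem=35
  op9 P1: store L0 := 60 → I/M/I on L0; bus BusRdX; mem=0
  op10 P0: store L4 := 44 → M/I/I on L4; bus BusRdX Flush; mem=64
  op11 P2: load  L1 → S/I/S on L1; bus BusRd Flush; mem=86
  op12 P0: store L3 := 47 → M/I/I on L3; bus BusRdX; mem=10
  op13 P2: load  L0 → I/S/S on L0; bus BusRd Flush; mem=60

state = I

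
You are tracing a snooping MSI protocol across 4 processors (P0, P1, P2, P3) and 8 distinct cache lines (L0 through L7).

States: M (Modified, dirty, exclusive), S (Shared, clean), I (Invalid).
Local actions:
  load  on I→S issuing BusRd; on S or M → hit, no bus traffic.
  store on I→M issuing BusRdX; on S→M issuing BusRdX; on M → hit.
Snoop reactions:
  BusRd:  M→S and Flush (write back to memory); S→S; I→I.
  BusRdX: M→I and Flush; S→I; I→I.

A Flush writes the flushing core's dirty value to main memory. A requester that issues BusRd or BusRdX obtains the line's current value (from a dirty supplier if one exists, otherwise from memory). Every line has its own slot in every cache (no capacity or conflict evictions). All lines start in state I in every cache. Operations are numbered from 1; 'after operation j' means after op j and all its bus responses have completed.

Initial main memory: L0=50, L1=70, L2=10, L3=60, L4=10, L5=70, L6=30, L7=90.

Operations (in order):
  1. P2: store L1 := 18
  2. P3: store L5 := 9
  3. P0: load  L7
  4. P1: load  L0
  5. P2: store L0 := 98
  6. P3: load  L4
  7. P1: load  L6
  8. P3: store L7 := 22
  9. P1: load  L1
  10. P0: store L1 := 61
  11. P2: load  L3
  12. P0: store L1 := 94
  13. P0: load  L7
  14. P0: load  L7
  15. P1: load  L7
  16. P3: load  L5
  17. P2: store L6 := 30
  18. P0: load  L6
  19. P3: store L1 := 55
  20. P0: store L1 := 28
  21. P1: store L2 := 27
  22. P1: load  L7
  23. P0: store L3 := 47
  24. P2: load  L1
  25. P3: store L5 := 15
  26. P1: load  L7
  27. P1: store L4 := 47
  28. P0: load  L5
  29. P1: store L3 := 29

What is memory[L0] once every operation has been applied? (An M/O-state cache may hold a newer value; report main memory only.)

memory[L0] = 50

step 1: P2: store L1 := 18  ⟶  IIMI  (L1)  txn=BusRdX  M[L1]=70
step 2: P3: store L5 := 9  ⟶  IIIM  (L5)  txn=BusRdX  M[L5]=70
step 3: P0: load  L7  ⟶  SIII  (L7)  txn=BusRd  M[L7]=90
step 4: P1: load  L0  ⟶  ISII  (L0)  txn=BusRd  M[L0]=50
step 5: P2: store L0 := 98  ⟶  IIMI  (L0)  txn=BusRdX  M[L0]=50
step 6: P3: load  L4  ⟶  IIIS  (L4)  txn=BusRd  M[L4]=10
step 7: P1: load  L6  ⟶  ISII  (L6)  txn=BusRd  M[L6]=30
step 8: P3: store L7 := 22  ⟶  IIIM  (L7)  txn=BusRdX  M[L7]=90
step 9: P1: load  L1  ⟶  ISSI  (L1)  txn=BusRd+Flush  M[L1]=18
step 10: P0: store L1 := 61  ⟶  MIII  (L1)  txn=BusRdX  M[L1]=18
step 11: P2: load  L3  ⟶  IISI  (L3)  txn=BusRd  M[L3]=60
step 12: P0: store L1 := 94  ⟶  MIII  (L1)  txn=∅  M[L1]=18
step 13: P0: load  L7  ⟶  SIIS  (L7)  txn=BusRd+Flush  M[L7]=22
step 14: P0: load  L7  ⟶  SIIS  (L7)  txn=∅  M[L7]=22
step 15: P1: load  L7  ⟶  SSIS  (L7)  txn=BusRd  M[L7]=22
step 16: P3: load  L5  ⟶  IIIM  (L5)  txn=∅  M[L5]=70
step 17: P2: store L6 := 30  ⟶  IIMI  (L6)  txn=BusRdX  M[L6]=30
step 18: P0: load  L6  ⟶  SISI  (L6)  txn=BusRd+Flush  M[L6]=30
step 19: P3: store L1 := 55  ⟶  IIIM  (L1)  txn=BusRdX+Flush  M[L1]=94
step 20: P0: store L1 := 28  ⟶  MIII  (L1)  txn=BusRdX+Flush  M[L1]=55
step 21: P1: store L2 := 27  ⟶  IMII  (L2)  txn=BusRdX  M[L2]=10
step 22: P1: load  L7  ⟶  SSIS  (L7)  txn=∅  M[L7]=22
step 23: P0: store L3 := 47  ⟶  MIII  (L3)  txn=BusRdX  M[L3]=60
step 24: P2: load  L1  ⟶  SISI  (L1)  txn=BusRd+Flush  M[L1]=28
step 25: P3: store L5 := 15  ⟶  IIIM  (L5)  txn=∅  M[L5]=70
step 26: P1: load  L7  ⟶  SSIS  (L7)  txn=∅  M[L7]=22
step 27: P1: store L4 := 47  ⟶  IMII  (L4)  txn=BusRdX  M[L4]=10
step 28: P0: load  L5  ⟶  SIIS  (L5)  txn=BusRd+Flush  M[L5]=15
step 29: P1: store L3 := 29  ⟶  IMII  (L3)  txn=BusRdX+Flush  M[L3]=47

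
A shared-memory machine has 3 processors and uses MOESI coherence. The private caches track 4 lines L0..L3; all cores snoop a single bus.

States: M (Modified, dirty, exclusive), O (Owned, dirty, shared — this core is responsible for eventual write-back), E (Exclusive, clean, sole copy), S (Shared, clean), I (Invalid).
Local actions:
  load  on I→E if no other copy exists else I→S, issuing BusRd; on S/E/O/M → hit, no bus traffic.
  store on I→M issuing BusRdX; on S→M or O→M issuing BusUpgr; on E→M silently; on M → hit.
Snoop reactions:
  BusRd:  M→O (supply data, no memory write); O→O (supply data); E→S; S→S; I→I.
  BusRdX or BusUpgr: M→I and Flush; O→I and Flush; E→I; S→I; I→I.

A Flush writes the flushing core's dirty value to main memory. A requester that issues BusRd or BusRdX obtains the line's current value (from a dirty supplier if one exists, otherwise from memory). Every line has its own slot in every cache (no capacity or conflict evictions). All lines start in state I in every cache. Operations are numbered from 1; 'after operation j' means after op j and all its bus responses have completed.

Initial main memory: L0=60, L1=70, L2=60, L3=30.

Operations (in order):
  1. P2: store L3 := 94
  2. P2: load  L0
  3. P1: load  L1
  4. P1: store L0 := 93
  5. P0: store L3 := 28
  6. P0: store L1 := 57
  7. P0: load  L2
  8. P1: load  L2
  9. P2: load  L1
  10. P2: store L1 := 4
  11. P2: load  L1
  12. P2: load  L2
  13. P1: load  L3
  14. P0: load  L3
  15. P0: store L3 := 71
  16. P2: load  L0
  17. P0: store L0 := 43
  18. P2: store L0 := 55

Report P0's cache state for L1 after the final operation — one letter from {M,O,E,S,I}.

  op1 P2: store L3 := 94 → I/I/M on L3; bus BusRdX; mem=30
  op2 P2: load  L0 → I/I/E on L0; bus BusRd; mem=60
  op3 P1: load  L1 → I/E/I on L1; bus BusRd; mem=70
  op4 P1: store L0 := 93 → I/M/I on L0; bus BusRdX; mem=60
  op5 P0: store L3 := 28 → M/I/I on L3; bus BusRdX Flush; mem=94
  op6 P0: store L1 := 57 → M/I/I on L1; bus BusRdX; mem=70
  op7 P0: load  L2 → E/I/I on L2; bus BusRd; mem=60
  op8 P1: load  L2 → S/S/I on L2; bus BusRd; mem=60
  op9 P2: load  L1 → O/I/S on L1; bus BusRd; mem=70
  op10 P2: store L1 := 4 → I/I/M on L1; bus BusUpgr Flush; mem=57
  op11 P2: load  L1 → I/I/M on L1; bus (none); mem=57
  op12 P2: load  L2 → S/S/S on L2; bus BusRd; mem=60
  op13 P1: load  L3 → O/S/I on L3; bus BusRd; mem=94
  op14 P0: load  L3 → O/S/I on L3; bus (none); mem=94
  op15 P0: store L3 := 71 → M/I/I on L3; bus BusUpgr; mem=94
  op16 P2: load  L0 → I/O/S on L0; bus BusRd; mem=60
  op17 P0: store L0 := 43 → M/I/I on L0; bus BusRdX Flush; mem=93
  op18 P2: store L0 := 55 → I/I/M on L0; bus BusRdX Flush; mem=43

state = I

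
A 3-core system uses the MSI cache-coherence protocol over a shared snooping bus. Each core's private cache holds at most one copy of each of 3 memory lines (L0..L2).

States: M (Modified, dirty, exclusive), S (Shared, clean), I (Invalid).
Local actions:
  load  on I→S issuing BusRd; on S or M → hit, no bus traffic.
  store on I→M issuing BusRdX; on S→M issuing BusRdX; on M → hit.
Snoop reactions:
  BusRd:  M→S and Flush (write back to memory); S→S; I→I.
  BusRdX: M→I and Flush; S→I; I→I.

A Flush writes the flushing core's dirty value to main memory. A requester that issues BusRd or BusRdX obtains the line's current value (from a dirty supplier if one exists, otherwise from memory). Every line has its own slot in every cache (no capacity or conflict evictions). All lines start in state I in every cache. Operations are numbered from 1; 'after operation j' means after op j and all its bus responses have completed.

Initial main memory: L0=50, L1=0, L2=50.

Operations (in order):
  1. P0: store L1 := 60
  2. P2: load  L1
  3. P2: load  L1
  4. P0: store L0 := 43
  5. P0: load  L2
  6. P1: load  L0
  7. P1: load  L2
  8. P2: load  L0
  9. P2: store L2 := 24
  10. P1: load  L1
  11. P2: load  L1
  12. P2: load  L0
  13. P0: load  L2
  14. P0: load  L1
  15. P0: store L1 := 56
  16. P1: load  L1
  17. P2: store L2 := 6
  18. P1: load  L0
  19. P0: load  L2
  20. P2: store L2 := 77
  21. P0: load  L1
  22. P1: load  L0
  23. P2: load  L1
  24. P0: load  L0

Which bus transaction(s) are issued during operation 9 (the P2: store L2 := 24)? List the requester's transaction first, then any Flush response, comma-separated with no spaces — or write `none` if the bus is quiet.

bus = BusRdX

  op1 P0: store L1 := 60 → M/I/I on L1; bus BusRdX; mem=0
  op2 P2: load  L1 → S/I/S on L1; bus BusRd Flush; mem=60
  op3 P2: load  L1 → S/I/S on L1; bus (none); mem=60
  op4 P0: store L0 := 43 → M/I/I on L0; bus BusRdX; mem=50
  op5 P0: load  L2 → S/I/I on L2; bus BusRd; mem=50
  op6 P1: load  L0 → S/S/I on L0; bus BusRd Flush; mem=43
  op7 P1: load  L2 → S/S/I on L2; bus BusRd; mem=50
  op8 P2: load  L0 → S/S/S on L0; bus BusRd; mem=43
  op9 P2: store L2 := 24 → I/I/M on L2; bus BusRdX; mem=50
  op10 P1: load  L1 → S/S/S on L1; bus BusRd; mem=60
  op11 P2: load  L1 → S/S/S on L1; bus (none); mem=60
  op12 P2: load  L0 → S/S/S on L0; bus (none); mem=43
  op13 P0: load  L2 → S/I/S on L2; bus BusRd Flush; mem=24
  op14 P0: load  L1 → S/S/S on L1; bus (none); mem=60
  op15 P0: store L1 := 56 → M/I/I on L1; bus BusRdX; mem=60
  op16 P1: load  L1 → S/S/I on L1; bus BusRd Flush; mem=56
  op17 P2: store L2 := 6 → I/I/M on L2; bus BusRdX; mem=24
  op18 P1: load  L0 → S/S/S on L0; bus (none); mem=43
  op19 P0: load  L2 → S/I/S on L2; bus BusRd Flush; mem=6
  op20 P2: store L2 := 77 → I/I/M on L2; bus BusRdX; mem=6
  op21 P0: load  L1 → S/S/I on L1; bus (none); mem=56
  op22 P1: load  L0 → S/S/S on L0; bus (none); mem=43
  op23 P2: load  L1 → S/S/S on L1; bus BusRd; mem=56
  op24 P0: load  L0 → S/S/S on L0; bus (none); mem=43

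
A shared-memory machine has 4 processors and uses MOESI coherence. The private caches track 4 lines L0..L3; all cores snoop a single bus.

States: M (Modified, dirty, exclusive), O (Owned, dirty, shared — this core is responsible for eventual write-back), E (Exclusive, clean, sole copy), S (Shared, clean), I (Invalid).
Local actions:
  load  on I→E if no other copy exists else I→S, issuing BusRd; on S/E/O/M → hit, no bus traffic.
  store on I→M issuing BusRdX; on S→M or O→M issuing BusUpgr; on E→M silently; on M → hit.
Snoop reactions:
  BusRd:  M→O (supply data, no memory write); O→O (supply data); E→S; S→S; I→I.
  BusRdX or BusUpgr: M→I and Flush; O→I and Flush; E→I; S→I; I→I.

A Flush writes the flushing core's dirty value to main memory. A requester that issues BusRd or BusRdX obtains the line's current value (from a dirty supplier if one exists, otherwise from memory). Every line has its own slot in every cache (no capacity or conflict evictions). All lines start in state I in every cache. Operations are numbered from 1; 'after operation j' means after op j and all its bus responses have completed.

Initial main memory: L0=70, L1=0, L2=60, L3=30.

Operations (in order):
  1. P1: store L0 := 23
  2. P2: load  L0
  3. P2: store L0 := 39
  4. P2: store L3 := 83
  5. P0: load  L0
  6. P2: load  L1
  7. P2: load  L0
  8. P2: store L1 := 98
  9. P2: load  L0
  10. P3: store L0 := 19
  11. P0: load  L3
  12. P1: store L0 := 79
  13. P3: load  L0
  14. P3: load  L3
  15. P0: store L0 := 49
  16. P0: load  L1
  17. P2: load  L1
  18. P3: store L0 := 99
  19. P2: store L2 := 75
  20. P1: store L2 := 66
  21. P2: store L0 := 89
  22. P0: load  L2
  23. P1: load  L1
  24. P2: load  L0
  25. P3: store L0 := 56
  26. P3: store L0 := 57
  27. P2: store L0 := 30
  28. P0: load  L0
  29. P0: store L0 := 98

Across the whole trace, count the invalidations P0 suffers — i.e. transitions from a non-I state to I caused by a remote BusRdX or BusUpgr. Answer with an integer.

step 1: P1: store L0 := 23  ⟶  IMII  (L0)  txn=BusRdX  M[L0]=70
step 2: P2: load  L0  ⟶  IOSI  (L0)  txn=BusRd  M[L0]=70
step 3: P2: store L0 := 39  ⟶  IIMI  (L0)  txn=BusUpgr+Flush  M[L0]=23
step 4: P2: store L3 := 83  ⟶  IIMI  (L3)  txn=BusRdX  M[L3]=30
step 5: P0: load  L0  ⟶  SIOI  (L0)  txn=BusRd  M[L0]=23
step 6: P2: load  L1  ⟶  IIEI  (L1)  txn=BusRd  M[L1]=0
step 7: P2: load  L0  ⟶  SIOI  (L0)  txn=∅  M[L0]=23
step 8: P2: store L1 := 98  ⟶  IIMI  (L1)  txn=∅  M[L1]=0
step 9: P2: load  L0  ⟶  SIOI  (L0)  txn=∅  M[L0]=23
step 10: P3: store L0 := 19  ⟶  IIIM  (L0)  txn=BusRdX+Flush  M[L0]=39
step 11: P0: load  L3  ⟶  SIOI  (L3)  txn=BusRd  M[L3]=30
step 12: P1: store L0 := 79  ⟶  IMII  (L0)  txn=BusRdX+Flush  M[L0]=19
step 13: P3: load  L0  ⟶  IOIS  (L0)  txn=BusRd  M[L0]=19
step 14: P3: load  L3  ⟶  SIOS  (L3)  txn=BusRd  M[L3]=30
step 15: P0: store L0 := 49  ⟶  MIII  (L0)  txn=BusRdX+Flush  M[L0]=79
step 16: P0: load  L1  ⟶  SIOI  (L1)  txn=BusRd  M[L1]=0
step 17: P2: load  L1  ⟶  SIOI  (L1)  txn=∅  M[L1]=0
step 18: P3: store L0 := 99  ⟶  IIIM  (L0)  txn=BusRdX+Flush  M[L0]=49
step 19: P2: store L2 := 75  ⟶  IIMI  (L2)  txn=BusRdX  M[L2]=60
step 20: P1: store L2 := 66  ⟶  IMII  (L2)  txn=BusRdX+Flush  M[L2]=75
step 21: P2: store L0 := 89  ⟶  IIMI  (L0)  txn=BusRdX+Flush  M[L0]=99
step 22: P0: load  L2  ⟶  SOII  (L2)  txn=BusRd  M[L2]=75
step 23: P1: load  L1  ⟶  SSOI  (L1)  txn=BusRd  M[L1]=0
step 24: P2: load  L0  ⟶  IIMI  (L0)  txn=∅  M[L0]=99
step 25: P3: store L0 := 56  ⟶  IIIM  (L0)  txn=BusRdX+Flush  M[L0]=89
step 26: P3: store L0 := 57  ⟶  IIIM  (L0)  txn=∅  M[L0]=89
step 27: P2: store L0 := 30  ⟶  IIMI  (L0)  txn=BusRdX+Flush  M[L0]=57
step 28: P0: load  L0  ⟶  SIOI  (L0)  txn=BusRd  M[L0]=57
step 29: P0: store L0 := 98  ⟶  MIII  (L0)  txn=BusUpgr+Flush  M[L0]=30

invalidations = 2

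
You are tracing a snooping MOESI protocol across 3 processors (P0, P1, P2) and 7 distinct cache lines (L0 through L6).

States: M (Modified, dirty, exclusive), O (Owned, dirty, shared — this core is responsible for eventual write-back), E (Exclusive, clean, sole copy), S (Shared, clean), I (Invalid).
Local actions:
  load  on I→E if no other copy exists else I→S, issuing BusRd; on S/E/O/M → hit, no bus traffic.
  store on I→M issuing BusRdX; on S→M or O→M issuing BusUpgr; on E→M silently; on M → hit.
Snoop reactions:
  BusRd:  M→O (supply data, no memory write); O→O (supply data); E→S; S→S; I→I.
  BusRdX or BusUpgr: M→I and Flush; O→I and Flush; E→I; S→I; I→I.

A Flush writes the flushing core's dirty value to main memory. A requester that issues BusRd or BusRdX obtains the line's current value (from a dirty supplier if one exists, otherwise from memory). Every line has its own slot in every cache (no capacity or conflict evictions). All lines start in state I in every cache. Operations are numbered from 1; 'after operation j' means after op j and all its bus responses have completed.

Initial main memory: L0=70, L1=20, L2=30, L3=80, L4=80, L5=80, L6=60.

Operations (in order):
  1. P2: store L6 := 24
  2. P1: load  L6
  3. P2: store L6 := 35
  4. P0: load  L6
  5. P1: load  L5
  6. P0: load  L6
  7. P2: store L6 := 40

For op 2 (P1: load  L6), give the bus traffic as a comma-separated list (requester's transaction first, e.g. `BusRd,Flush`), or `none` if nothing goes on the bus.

bus = BusRd

  op1 P2: store L6 := 24 → I/I/M on L6; bus BusRdX; mem=60
  op2 P1: load  L6 → I/S/O on L6; bus BusRd; mem=60
  op3 P2: store L6 := 35 → I/I/M on L6; bus BusUpgr; mem=60
  op4 P0: load  L6 → S/I/O on L6; bus BusRd; mem=60
  op5 P1: load  L5 → I/E/I on L5; bus BusRd; mem=80
  op6 P0: load  L6 → S/I/O on L6; bus (none); mem=60
  op7 P2: store L6 := 40 → I/I/M on L6; bus BusUpgr; mem=60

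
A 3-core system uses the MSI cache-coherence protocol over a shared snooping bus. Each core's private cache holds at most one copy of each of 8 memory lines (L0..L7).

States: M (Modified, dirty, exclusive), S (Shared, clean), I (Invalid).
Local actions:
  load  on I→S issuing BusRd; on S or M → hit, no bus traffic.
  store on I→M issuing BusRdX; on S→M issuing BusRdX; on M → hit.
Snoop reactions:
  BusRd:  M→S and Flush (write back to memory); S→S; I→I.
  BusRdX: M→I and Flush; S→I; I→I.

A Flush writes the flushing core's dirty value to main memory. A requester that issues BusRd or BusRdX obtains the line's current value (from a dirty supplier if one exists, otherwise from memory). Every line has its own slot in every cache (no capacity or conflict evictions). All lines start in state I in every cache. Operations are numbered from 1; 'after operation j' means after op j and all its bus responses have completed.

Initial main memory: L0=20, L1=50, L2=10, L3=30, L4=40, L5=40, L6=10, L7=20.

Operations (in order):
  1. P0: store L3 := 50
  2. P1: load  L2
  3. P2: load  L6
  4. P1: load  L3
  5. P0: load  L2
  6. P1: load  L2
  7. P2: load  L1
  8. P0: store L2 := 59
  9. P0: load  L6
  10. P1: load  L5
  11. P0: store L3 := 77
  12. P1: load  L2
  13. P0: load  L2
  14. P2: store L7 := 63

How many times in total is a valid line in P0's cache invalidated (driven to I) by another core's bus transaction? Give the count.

invalidations = 0

step 1: P0: store L3 := 50  ⟶  MII  (L3)  txn=BusRdX  M[L3]=30
step 2: P1: load  L2  ⟶  ISI  (L2)  txn=BusRd  M[L2]=10
step 3: P2: load  L6  ⟶  IIS  (L6)  txn=BusRd  M[L6]=10
step 4: P1: load  L3  ⟶  SSI  (L3)  txn=BusRd+Flush  M[L3]=50
step 5: P0: load  L2  ⟶  SSI  (L2)  txn=BusRd  M[L2]=10
step 6: P1: load  L2  ⟶  SSI  (L2)  txn=∅  M[L2]=10
step 7: P2: load  L1  ⟶  IIS  (L1)  txn=BusRd  M[L1]=50
step 8: P0: store L2 := 59  ⟶  MII  (L2)  txn=BusRdX  M[L2]=10
step 9: P0: load  L6  ⟶  SIS  (L6)  txn=BusRd  M[L6]=10
step 10: P1: load  L5  ⟶  ISI  (L5)  txn=BusRd  M[L5]=40
step 11: P0: store L3 := 77  ⟶  MII  (L3)  txn=BusRdX  M[L3]=50
step 12: P1: load  L2  ⟶  SSI  (L2)  txn=BusRd+Flush  M[L2]=59
step 13: P0: load  L2  ⟶  SSI  (L2)  txn=∅  M[L2]=59
step 14: P2: store L7 := 63  ⟶  IIM  (L7)  txn=BusRdX  M[L7]=20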